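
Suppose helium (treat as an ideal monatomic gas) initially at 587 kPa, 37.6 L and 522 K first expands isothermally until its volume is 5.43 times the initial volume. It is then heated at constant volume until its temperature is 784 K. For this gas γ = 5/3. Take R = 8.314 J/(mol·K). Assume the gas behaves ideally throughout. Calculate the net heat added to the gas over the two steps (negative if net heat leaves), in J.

54000 J

n = P₁V₁/(RT₁) = 587×37.6/(8.314×522) = 5.09 mol.
Step 1 — Isothermal: T stays 522 K; PV = const ⇒ V₂ = 204 L, P₂ = 108 kPa.
ΔU = 0 (ideal gas, T constant).
W = nRT ln(V₂/V₁) = 5.09×8.314×522×ln(5.43) = 37300 J.
Q = ΔU + W = 37300 J.
State after step 1: P = 108 kPa, V = 204 L, T = 522 K.
Step 2 — Isochoric: V stays 204 L; P/T = const ⇒ T₂ = 784 K, P₂ = 162 kPa.
W = 0 (no volume change).
ΔU = nCvΔT = 5.09×12.5×(784−522) = 16600 J.
Q = ΔU = 16600 J.
Net over both steps: W = 37300 J, Q = 54000 J, ΔU = 16600 J.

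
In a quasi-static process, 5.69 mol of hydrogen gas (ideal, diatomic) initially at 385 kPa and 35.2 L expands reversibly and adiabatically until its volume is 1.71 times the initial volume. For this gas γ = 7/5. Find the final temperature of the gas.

231 K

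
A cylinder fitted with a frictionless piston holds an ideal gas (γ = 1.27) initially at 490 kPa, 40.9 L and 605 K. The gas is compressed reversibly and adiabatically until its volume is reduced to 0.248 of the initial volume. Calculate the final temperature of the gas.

Adiabatic: TV^(γ−1) = const ⇒ T₂ = 605×(4.03)^0.270 = 882 K; PV^γ = const ⇒ P₂ = 2880 kPa.

882 K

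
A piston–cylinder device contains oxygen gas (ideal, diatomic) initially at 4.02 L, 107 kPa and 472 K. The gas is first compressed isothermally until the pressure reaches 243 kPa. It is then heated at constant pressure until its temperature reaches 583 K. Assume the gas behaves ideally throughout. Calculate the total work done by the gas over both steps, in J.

n = P₁V₁/(RT₁) = 107×4.02/(8.314×472) = 0.110 mol.
Step 1 — Isothermal: T stays 472 K; PV = const ⇒ V₂ = 1.77 L, P₂ = 243 kPa.
ΔU = 0 (ideal gas, T constant).
W = nRT ln(V₂/V₁) = 0.110×8.314×472×ln(0.440) = -353 J.
Q = ΔU + W = -353 J.
State after step 1: P = 243 kPa, V = 1.77 L, T = 472 K.
Step 2 — Isobaric: P stays 243 kPa; V/T = const ⇒ T₂ = 583 K, V₂ = 2.19 L.
W = PΔV = 243×(2.19−1.77) kPa·L = 101 J.
ΔU = nCvΔT = 0.110×20.8×(583−472) = 253 J.
Q = ΔU + W = nCpΔT = 354 J.
Net over both steps: W = -252 J, Q = 1.23 J, ΔU = 253 J.

-252 J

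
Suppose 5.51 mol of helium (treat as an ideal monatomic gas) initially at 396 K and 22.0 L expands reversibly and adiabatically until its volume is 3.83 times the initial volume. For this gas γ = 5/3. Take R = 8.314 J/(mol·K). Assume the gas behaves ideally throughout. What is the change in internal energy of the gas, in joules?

-16100 J

P₁ = nRT₁/V₁ = 5.51×8.314×396/22.0 = 825 kPa.
Adiabatic: TV^(γ−1) = const ⇒ T₂ = 396×(0.261)^0.667 = 162 K; PV^γ = const ⇒ P₂ = 88.0 kPa.
For an ideal gas ΔU = nCvΔT with Cv = (3/2)R = 12.5 J/(mol·K).
ΔU = 5.51×12.5×(162−396) = -16100 J.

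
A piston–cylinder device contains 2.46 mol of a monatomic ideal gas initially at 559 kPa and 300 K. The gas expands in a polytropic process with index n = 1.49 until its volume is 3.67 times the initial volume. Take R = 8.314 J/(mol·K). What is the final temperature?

159 K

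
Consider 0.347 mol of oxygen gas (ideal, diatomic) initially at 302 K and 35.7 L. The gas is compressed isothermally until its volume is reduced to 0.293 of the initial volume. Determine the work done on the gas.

1070 J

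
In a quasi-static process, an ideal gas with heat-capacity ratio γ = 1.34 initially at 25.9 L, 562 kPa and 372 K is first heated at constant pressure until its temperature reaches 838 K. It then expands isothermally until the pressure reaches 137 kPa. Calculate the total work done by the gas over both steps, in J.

64500 J

n = P₁V₁/(RT₁) = 562×25.9/(8.314×372) = 4.71 mol.
Step 1 — Isobaric: P stays 562 kPa; V/T = const ⇒ T₂ = 838 K, V₂ = 58.3 L.
W = PΔV = 562×(58.3−25.9) kPa·L = 18200 J.
ΔU = nCvΔT = 4.71×24.5×(838−372) = 53600 J.
Q = ΔU + W = nCpΔT = 71900 J.
State after step 1: P = 562 kPa, V = 58.3 L, T = 838 K.
Step 2 — Isothermal: T stays 838 K; PV = const ⇒ V₂ = 239 L, P₂ = 137 kPa.
ΔU = 0 (ideal gas, T constant).
W = nRT ln(V₂/V₁) = 4.71×8.314×838×ln(4.10) = 46300 J.
Q = ΔU + W = 46300 J.
Net over both steps: W = 64500 J, Q = 118000 J, ΔU = 53600 J.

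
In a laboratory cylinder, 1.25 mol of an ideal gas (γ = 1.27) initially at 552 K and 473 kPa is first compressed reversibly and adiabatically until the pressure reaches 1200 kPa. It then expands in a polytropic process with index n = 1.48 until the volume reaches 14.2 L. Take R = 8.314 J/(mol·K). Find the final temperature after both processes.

V₁ = nRT₁/P₁ = 1.25×8.314×552/473 = 12.1 L.
Step 1 — Adiabatic: T₂/T₁ = (P₂/P₁)^((γ−1)/γ) ⇒ T₂ = 552×(2.54)^0.213 = 673 K; V₂ = 5.83 L.
ΔU = nCvΔT = 1.25×30.8×(673−552) = 4650 J.
Q = 0 for an adiabatic process, so W = −ΔU = -4650 J.
State after step 1: P = 1200 kPa, V = 5.83 L, T = 673 K.
Step 2 — Polytropic n=1.48: T₂ = T₁(V₁/V₂)^(n−1) = 673×(0.410)^0.48 = 439 K; P₂ = P₁(V₁/V₂)^n = 321 kPa.
W = (P₁V₁−P₂V₂)/(n−1) = (1200×5.83−321×14.2)/0.48 = 5070 J.
ΔU = nCvΔT = 1.25×30.8×(439−673) = -9010 J.
Q = ΔU + W = -3940 J.
Net over both steps: W = 418 J, Q = -3940 J, ΔU = -4360 J.

439 K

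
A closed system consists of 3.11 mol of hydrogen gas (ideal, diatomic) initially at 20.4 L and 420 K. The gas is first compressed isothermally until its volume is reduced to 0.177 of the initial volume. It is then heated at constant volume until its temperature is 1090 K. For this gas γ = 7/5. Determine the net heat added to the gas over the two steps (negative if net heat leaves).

P₁ = nRT₁/V₁ = 3.11×8.314×420/20.4 = 532 kPa.
Step 1 — Isothermal: T stays 420 K; PV = const ⇒ V₂ = 3.61 L, P₂ = 3010 kPa.
ΔU = 0 (ideal gas, T constant).
W = nRT ln(V₂/V₁) = 3.11×8.314×420×ln(0.177) = -18800 J.
Q = ΔU + W = -18800 J.
State after step 1: P = 3010 kPa, V = 3.61 L, T = 420 K.
Step 2 — Isochoric: V stays 3.61 L; P/T = const ⇒ T₂ = 1090 K, P₂ = 7810 kPa.
W = 0 (no volume change).
ΔU = nCvΔT = 3.11×20.8×(1090−420) = 43300 J.
Q = ΔU = 43300 J.
Net over both steps: W = -18800 J, Q = 24500 J, ΔU = 43300 J.

24500 J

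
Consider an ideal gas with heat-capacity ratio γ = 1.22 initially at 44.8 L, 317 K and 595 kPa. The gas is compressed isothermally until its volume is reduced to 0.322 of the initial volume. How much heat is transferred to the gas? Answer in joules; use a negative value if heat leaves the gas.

-30200 J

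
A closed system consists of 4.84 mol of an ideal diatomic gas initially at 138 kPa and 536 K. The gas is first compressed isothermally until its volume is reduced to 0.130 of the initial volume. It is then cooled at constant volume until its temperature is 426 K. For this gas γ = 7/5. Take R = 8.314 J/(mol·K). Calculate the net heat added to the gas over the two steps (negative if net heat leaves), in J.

V₁ = nRT₁/P₁ = 4.84×8.314×536/138 = 156 L.
Step 1 — Isothermal: T stays 536 K; PV = const ⇒ V₂ = 20.3 L, P₂ = 1060 kPa.
ΔU = 0 (ideal gas, T constant).
W = nRT ln(V₂/V₁) = 4.84×8.314×536×ln(0.130) = -44000 J.
Q = ΔU + W = -44000 J.
State after step 1: P = 1060 kPa, V = 20.3 L, T = 536 K.
Step 2 — Isochoric: V stays 20.3 L; P/T = const ⇒ T₂ = 426 K, P₂ = 844 kPa.
W = 0 (no volume change).
ΔU = nCvΔT = 4.84×20.8×(426−536) = -11100 J.
Q = ΔU = -11100 J.
Net over both steps: W = -44000 J, Q = -55100 J, ΔU = -11100 J.

-55100 J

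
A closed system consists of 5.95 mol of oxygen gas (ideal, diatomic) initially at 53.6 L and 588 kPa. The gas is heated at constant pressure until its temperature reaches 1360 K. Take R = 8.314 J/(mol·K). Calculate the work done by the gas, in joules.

T₁ = P₁V₁/(nR) = 588×53.6/(5.95×8.314) = 637 K.
Isobaric: P stays 588 kPa; V/T = const ⇒ T₂ = 1360 K, V₂ = 114 L.
W = PΔV = 588×(114−53.6) kPa·L = 35800 J.

35800 J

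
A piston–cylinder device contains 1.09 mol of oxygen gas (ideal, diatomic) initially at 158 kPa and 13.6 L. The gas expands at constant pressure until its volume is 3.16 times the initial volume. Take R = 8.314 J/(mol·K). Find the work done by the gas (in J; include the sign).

T₁ = P₁V₁/(nR) = 158×13.6/(1.09×8.314) = 237 K.
Isobaric: P stays 158 kPa; V/T = const ⇒ T₂ = 749 K, V₂ = 43.0 L.
W = PΔV = 158×(43.0−13.6) kPa·L = 4640 J.

4640 J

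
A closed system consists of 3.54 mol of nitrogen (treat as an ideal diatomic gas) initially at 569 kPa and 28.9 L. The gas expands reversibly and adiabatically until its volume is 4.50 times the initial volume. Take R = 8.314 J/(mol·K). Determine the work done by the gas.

T₁ = P₁V₁/(nR) = 569×28.9/(3.54×8.314) = 559 K.
Adiabatic: TV^(γ−1) = const ⇒ T₂ = 559×(0.222)^0.400 = 306 K; PV^γ = const ⇒ P₂ = 69.3 kPa.
ΔU = nCvΔT = 3.54×20.8×(306−559) = -18600 J.
Q = 0 for an adiabatic process, so W = −ΔU = 18600 J.

18600 J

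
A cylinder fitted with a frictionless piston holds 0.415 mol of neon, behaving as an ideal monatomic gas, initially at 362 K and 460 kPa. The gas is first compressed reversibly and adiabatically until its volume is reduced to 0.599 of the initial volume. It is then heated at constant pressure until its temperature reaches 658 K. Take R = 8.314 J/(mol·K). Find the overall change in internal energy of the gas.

V₁ = nRT₁/P₁ = 0.415×8.314×362/460 = 2.72 L.
Step 1 — Adiabatic: TV^(γ−1) = const ⇒ T₂ = 362×(1.67)^0.667 = 509 K; PV^γ = const ⇒ P₂ = 1080 kPa.
ΔU = nCvΔT = 0.415×12.5×(509−362) = 763 J.
Q = 0 for an adiabatic process, so W = −ΔU = -763 J.
State after step 1: P = 1080 kPa, V = 1.63 L, T = 509 K.
Step 2 — Isobaric: P stays 1080 kPa; V/T = const ⇒ T₂ = 658 K, V₂ = 2.10 L.
W = PΔV = 1080×(2.10−1.63) kPa·L = 513 J.
ΔU = nCvΔT = 0.415×12.5×(658−509) = 769 J.
Q = ΔU + W = nCpΔT = 1280 J.
Net over both steps: W = -250 J, Q = 1280 J, ΔU = 1530 J.

1530 J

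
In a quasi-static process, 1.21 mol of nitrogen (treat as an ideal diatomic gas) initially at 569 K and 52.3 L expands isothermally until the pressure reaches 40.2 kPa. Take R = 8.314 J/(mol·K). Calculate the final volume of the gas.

142 L

P₁ = nRT₁/V₁ = 1.21×8.314×569/52.3 = 109 kPa.
Isothermal: T stays 569 K; PV = const ⇒ V₂ = 142 L, P₂ = 40.2 kPa.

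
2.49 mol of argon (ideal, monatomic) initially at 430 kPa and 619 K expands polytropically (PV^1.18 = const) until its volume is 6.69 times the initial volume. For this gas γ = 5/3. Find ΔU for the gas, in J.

-5570 J

V₁ = nRT₁/P₁ = 2.49×8.314×619/430 = 29.8 L.
Polytropic n=1.18: T₂ = T₁(V₁/V₂)^(n−1) = 619×(0.149)^0.18 = 440 K; P₂ = P₁(V₁/V₂)^n = 45.7 kPa.
For an ideal gas ΔU = nCvΔT with Cv = (3/2)R = 12.5 J/(mol·K).
ΔU = 2.49×12.5×(440−619) = -5570 J.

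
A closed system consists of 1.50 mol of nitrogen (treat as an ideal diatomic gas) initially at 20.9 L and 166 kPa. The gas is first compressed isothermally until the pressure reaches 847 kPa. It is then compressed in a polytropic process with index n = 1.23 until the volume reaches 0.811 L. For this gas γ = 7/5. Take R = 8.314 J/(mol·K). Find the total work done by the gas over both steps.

-12500 J

T₁ = P₁V₁/(nR) = 166×20.9/(1.50×8.314) = 278 K.
Step 1 — Isothermal: T stays 278 K; PV = const ⇒ V₂ = 4.10 L, P₂ = 847 kPa.
ΔU = 0 (ideal gas, T constant).
W = nRT ln(V₂/V₁) = 1.50×8.314×278×ln(0.196) = -5650 J.
Q = ΔU + W = -5650 J.
State after step 1: P = 847 kPa, V = 4.10 L, T = 278 K.
Step 2 — Polytropic n=1.23: T₂ = T₁(V₁/V₂)^(n−1) = 278×(5.05)^0.23 = 404 K; P₂ = P₁(V₁/V₂)^n = 6210 kPa.
W = (P₁V₁−P₂V₂)/(n−1) = (847×4.10−6210×0.811)/0.23 = -6810 J.
ΔU = nCvΔT = 1.50×20.8×(404−278) = 3910 J.
Q = ΔU + W = -2890 J.
Net over both steps: W = -12500 J, Q = -8550 J, ΔU = 3910 J.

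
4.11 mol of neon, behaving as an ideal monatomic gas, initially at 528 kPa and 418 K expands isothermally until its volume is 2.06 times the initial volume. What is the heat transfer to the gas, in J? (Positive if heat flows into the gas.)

10300 J

V₁ = nRT₁/P₁ = 4.11×8.314×418/528 = 27.1 L.
Isothermal: T stays 418 K; PV = const ⇒ V₂ = 55.7 L, P₂ = 256 kPa.
ΔU = 0 (ideal gas, T constant).
W = nRT ln(V₂/V₁) = 4.11×8.314×418×ln(2.06) = 10300 J.
Q = ΔU + W = 10300 J.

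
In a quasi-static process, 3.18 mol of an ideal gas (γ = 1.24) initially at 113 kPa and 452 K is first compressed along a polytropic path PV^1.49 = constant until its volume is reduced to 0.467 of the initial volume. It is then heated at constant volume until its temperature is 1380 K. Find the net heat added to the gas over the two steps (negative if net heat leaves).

V₁ = nRT₁/P₁ = 3.18×8.314×452/113 = 106 L.
Step 1 — Polytropic n=1.49: T₂ = T₁(V₁/V₂)^(n−1) = 452×(2.14)^0.49 = 656 K; P₂ = P₁(V₁/V₂)^n = 351 kPa.
W = (P₁V₁−P₂V₂)/(n−1) = (113×106−351×49.4)/0.49 = -11000 J.
ΔU = nCvΔT = 3.18×34.6×(656−452) = 22500 J.
Q = ΔU + W = 11500 J.
State after step 1: P = 351 kPa, V = 49.4 L, T = 656 K.
Step 2 — Isochoric: V stays 49.4 L; P/T = const ⇒ T₂ = 1380 K, P₂ = 739 kPa.
W = 0 (no volume change).
ΔU = nCvΔT = 3.18×34.6×(1380−656) = 79700 J.
Q = ΔU = 79700 J.
Net over both steps: W = -11000 J, Q = 91200 J, ΔU = 102000 J.

91200 J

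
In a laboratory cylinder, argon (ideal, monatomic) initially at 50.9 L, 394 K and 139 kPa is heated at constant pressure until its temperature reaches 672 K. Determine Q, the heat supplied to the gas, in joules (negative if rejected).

12500 J

n = P₁V₁/(RT₁) = 139×50.9/(8.314×394) = 2.16 mol.
Isobaric: P stays 139 kPa; V/T = const ⇒ T₂ = 672 K, V₂ = 86.8 L.
W = PΔV = 139×(86.8−50.9) kPa·L = 4990 J.
ΔU = nCvΔT = 2.16×12.5×(672−394) = 7490 J.
Q = ΔU + W = nCpΔT = 12500 J.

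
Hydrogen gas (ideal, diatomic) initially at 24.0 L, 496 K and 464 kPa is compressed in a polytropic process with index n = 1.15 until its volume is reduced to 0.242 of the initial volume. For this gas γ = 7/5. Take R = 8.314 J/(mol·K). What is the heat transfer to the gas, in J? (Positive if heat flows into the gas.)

-11000 J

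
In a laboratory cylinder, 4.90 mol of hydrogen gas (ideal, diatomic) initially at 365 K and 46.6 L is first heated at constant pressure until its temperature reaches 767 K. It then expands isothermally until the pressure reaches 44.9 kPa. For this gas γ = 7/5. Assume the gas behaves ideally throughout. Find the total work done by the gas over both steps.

77700 J

P₁ = nRT₁/V₁ = 4.90×8.314×365/46.6 = 319 kPa.
Step 1 — Isobaric: P stays 319 kPa; V/T = const ⇒ T₂ = 767 K, V₂ = 97.9 L.
W = PΔV = 319×(97.9−46.6) kPa·L = 16400 J.
ΔU = nCvΔT = 4.90×20.8×(767−365) = 40900 J.
Q = ΔU + W = nCpΔT = 57300 J.
State after step 1: P = 319 kPa, V = 97.9 L, T = 767 K.
Step 2 — Isothermal: T stays 767 K; PV = const ⇒ V₂ = 696 L, P₂ = 44.9 kPa.
ΔU = 0 (ideal gas, T constant).
W = nRT ln(V₂/V₁) = 4.90×8.314×767×ln(7.11) = 61300 J.
Q = ΔU + W = 61300 J.
Net over both steps: W = 77700 J, Q = 119000 J, ΔU = 40900 J.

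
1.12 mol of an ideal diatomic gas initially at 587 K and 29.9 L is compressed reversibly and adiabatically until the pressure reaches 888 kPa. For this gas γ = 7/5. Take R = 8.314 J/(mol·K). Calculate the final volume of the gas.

P₁ = nRT₁/V₁ = 1.12×8.314×587/29.9 = 183 kPa.
Adiabatic: T₂/T₁ = (P₂/P₁)^((γ−1)/γ) ⇒ T₂ = 587×(4.86)^0.286 = 922 K; V₂ = 9.67 L.

9.67 L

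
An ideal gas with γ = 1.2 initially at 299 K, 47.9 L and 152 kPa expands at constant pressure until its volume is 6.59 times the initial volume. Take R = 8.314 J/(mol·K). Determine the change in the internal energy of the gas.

203000 J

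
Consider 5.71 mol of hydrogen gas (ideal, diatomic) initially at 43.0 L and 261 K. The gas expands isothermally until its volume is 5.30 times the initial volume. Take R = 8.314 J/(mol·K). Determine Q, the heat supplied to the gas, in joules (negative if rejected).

P₁ = nRT₁/V₁ = 5.71×8.314×261/43.0 = 288 kPa.
Isothermal: T stays 261 K; PV = const ⇒ V₂ = 228 L, P₂ = 54.4 kPa.
ΔU = 0 (ideal gas, T constant).
W = nRT ln(V₂/V₁) = 5.71×8.314×261×ln(5.30) = 20700 J.
Q = ΔU + W = 20700 J.

20700 J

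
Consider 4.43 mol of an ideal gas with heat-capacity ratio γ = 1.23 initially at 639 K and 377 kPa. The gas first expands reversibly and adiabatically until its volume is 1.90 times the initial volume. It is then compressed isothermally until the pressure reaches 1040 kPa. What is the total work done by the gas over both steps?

-22600 J

V₁ = nRT₁/P₁ = 4.43×8.314×639/377 = 62.4 L.
Step 1 — Adiabatic: TV^(γ−1) = const ⇒ T₂ = 639×(0.526)^0.230 = 551 K; PV^γ = const ⇒ P₂ = 171 kPa.
ΔU = nCvΔT = 4.43×36.1×(551−639) = -14000 J.
Q = 0 for an adiabatic process, so W = −ΔU = 14000 J.
State after step 1: P = 171 kPa, V = 119 L, T = 551 K.
Step 2 — Isothermal: T stays 551 K; PV = const ⇒ V₂ = 19.5 L, P₂ = 1040 kPa.
ΔU = 0 (ideal gas, T constant).
W = nRT ln(V₂/V₁) = 4.43×8.314×551×ln(0.165) = -36600 J.
Q = ΔU + W = -36600 J.
Net over both steps: W = -22600 J, Q = -36600 J, ΔU = -14000 J.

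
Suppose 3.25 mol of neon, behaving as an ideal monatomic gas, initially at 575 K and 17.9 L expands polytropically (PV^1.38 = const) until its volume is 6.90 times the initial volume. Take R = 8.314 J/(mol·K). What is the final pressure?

P₁ = nRT₁/V₁ = 3.25×8.314×575/17.9 = 868 kPa.
Polytropic n=1.38: T₂ = T₁(V₁/V₂)^(n−1) = 575×(0.145)^0.38 = 276 K; P₂ = P₁(V₁/V₂)^n = 60.4 kPa.

60.4 kPa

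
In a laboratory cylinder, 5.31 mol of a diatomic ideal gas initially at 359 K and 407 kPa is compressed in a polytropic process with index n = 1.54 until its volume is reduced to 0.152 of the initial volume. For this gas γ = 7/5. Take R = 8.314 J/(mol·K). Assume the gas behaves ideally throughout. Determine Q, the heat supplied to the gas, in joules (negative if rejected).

V₁ = nRT₁/P₁ = 5.31×8.314×359/407 = 38.9 L.
Polytropic n=1.54: T₂ = T₁(V₁/V₂)^(n−1) = 359×(6.58)^0.54 = 993 K; P₂ = P₁(V₁/V₂)^n = 7410 kPa.
W = (P₁V₁−P₂V₂)/(n−1) = (407×38.9−7410×5.92)/0.54 = -51800 J.
ΔU = nCvΔT = 5.31×20.8×(993−359) = 70000 J.
Q = ΔU + W = 18100 J.

18100 J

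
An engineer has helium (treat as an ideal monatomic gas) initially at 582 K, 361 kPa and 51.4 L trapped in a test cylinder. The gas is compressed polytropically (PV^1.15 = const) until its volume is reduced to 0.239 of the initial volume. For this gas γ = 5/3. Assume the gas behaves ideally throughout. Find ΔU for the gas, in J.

6670 J

n = P₁V₁/(RT₁) = 361×51.4/(8.314×582) = 3.83 mol.
Polytropic n=1.15: T₂ = T₁(V₁/V₂)^(n−1) = 582×(4.18)^0.15 = 721 K; P₂ = P₁(V₁/V₂)^n = 1870 kPa.
For an ideal gas ΔU = nCvΔT with Cv = (3/2)R = 12.5 J/(mol·K).
ΔU = 3.83×12.5×(721−582) = 6670 J.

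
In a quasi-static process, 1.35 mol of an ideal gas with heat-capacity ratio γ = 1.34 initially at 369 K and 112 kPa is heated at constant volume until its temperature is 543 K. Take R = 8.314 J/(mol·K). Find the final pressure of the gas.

165 kPa

V₁ = nRT₁/P₁ = 1.35×8.314×369/112 = 37.0 L.
Isochoric: V stays 37.0 L; P/T = const ⇒ T₂ = 543 K, P₂ = 165 kPa.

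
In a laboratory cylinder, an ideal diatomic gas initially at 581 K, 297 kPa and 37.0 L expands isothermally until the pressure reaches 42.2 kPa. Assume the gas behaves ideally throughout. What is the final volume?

260 L

Isothermal: T stays 581 K; PV = const ⇒ V₂ = 260 L, P₂ = 42.2 kPa.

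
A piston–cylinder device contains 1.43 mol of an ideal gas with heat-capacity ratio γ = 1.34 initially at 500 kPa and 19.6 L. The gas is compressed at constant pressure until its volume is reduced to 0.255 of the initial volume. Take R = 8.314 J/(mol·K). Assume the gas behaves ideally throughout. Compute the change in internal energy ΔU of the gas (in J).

-21500 J

T₁ = P₁V₁/(nR) = 500×19.6/(1.43×8.314) = 824 K.
Isobaric: P stays 500 kPa; V/T = const ⇒ T₂ = 210 K, V₂ = 5.00 L.
For an ideal gas ΔU = nCvΔT with Cv = R/(γ−1) = 24.5 J/(mol·K).
ΔU = 1.43×24.5×(210−824) = -21500 J.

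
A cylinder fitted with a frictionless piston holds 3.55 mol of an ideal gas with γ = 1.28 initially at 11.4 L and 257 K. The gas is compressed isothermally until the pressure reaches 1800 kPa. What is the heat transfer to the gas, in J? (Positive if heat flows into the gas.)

-7550 J

P₁ = nRT₁/V₁ = 3.55×8.314×257/11.4 = 665 kPa.
Isothermal: T stays 257 K; PV = const ⇒ V₂ = 4.21 L, P₂ = 1800 kPa.
ΔU = 0 (ideal gas, T constant).
W = nRT ln(V₂/V₁) = 3.55×8.314×257×ln(0.370) = -7550 J.
Q = ΔU + W = -7550 J.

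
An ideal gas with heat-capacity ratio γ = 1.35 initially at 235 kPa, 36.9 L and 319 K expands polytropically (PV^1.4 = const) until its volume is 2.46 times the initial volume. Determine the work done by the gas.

6550 J

n = P₁V₁/(RT₁) = 235×36.9/(8.314×319) = 3.27 mol.
Polytropic n=1.4: T₂ = T₁(V₁/V₂)^(n−1) = 319×(0.407)^0.40 = 223 K; P₂ = P₁(V₁/V₂)^n = 66.6 kPa.
W = (P₁V₁−P₂V₂)/(n−1) = (235×36.9−66.6×90.8)/0.40 = 6550 J.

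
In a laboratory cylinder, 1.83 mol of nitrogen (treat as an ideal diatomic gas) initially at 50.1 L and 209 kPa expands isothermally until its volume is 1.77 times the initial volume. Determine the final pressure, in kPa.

118 kPa

T₁ = P₁V₁/(nR) = 209×50.1/(1.83×8.314) = 688 K.
Isothermal: T stays 688 K; PV = const ⇒ V₂ = 88.7 L, P₂ = 118 kPa.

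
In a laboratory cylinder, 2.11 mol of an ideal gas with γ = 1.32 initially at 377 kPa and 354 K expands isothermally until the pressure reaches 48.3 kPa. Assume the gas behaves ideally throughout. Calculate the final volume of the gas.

129 L

V₁ = nRT₁/P₁ = 2.11×8.314×354/377 = 16.5 L.
Isothermal: T stays 354 K; PV = const ⇒ V₂ = 129 L, P₂ = 48.3 kPa.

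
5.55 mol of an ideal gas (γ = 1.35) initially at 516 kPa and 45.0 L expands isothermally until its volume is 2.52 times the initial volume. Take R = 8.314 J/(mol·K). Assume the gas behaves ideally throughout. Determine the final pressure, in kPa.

205 kPa

T₁ = P₁V₁/(nR) = 516×45.0/(5.55×8.314) = 503 K.
Isothermal: T stays 503 K; PV = const ⇒ V₂ = 113 L, P₂ = 205 kPa.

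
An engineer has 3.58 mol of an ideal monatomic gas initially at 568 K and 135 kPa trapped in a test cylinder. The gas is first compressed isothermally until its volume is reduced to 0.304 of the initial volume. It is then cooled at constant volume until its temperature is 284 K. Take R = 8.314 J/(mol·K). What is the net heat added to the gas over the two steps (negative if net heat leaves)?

-32800 J

V₁ = nRT₁/P₁ = 3.58×8.314×568/135 = 125 L.
Step 1 — Isothermal: T stays 568 K; PV = const ⇒ V₂ = 38.1 L, P₂ = 444 kPa.
ΔU = 0 (ideal gas, T constant).
W = nRT ln(V₂/V₁) = 3.58×8.314×568×ln(0.304) = -20100 J.
Q = ΔU + W = -20100 J.
State after step 1: P = 444 kPa, V = 38.1 L, T = 568 K.
Step 2 — Isochoric: V stays 38.1 L; P/T = const ⇒ T₂ = 284 K, P₂ = 222 kPa.
W = 0 (no volume change).
ΔU = nCvΔT = 3.58×12.5×(284−568) = -12700 J.
Q = ΔU = -12700 J.
Net over both steps: W = -20100 J, Q = -32800 J, ΔU = -12700 J.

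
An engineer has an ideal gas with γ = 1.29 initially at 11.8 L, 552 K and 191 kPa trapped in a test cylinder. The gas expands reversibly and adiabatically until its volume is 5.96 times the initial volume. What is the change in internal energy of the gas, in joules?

n = P₁V₁/(RT₁) = 191×11.8/(8.314×552) = 0.491 mol.
Adiabatic: TV^(γ−1) = const ⇒ T₂ = 552×(0.168)^0.290 = 329 K; PV^γ = const ⇒ P₂ = 19.1 kPa.
For an ideal gas ΔU = nCvΔT with Cv = R/(γ−1) = 28.7 J/(mol·K).
ΔU = 0.491×28.7×(329−552) = -3140 J.

-3140 J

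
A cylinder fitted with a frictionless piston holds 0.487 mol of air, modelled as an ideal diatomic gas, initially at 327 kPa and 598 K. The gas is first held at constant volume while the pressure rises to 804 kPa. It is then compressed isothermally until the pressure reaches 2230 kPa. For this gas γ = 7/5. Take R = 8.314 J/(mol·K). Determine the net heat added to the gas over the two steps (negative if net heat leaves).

V₁ = nRT₁/P₁ = 0.487×8.314×598/327 = 7.40 L.
Step 1 — Isochoric: V stays 7.40 L; P/T = const ⇒ T₂ = 1470 K, P₂ = 804 kPa.
W = 0 (no volume change).
ΔU = nCvΔT = 0.487×20.8×(1470−598) = 8830 J.
Q = ΔU = 8830 J.
State after step 1: P = 804 kPa, V = 7.40 L, T = 1470 K.
Step 2 — Isothermal: T stays 1470 K; PV = const ⇒ V₂ = 2.67 L, P₂ = 2230 kPa.
ΔU = 0 (ideal gas, T constant).
W = nRT ln(V₂/V₁) = 0.487×8.314×1470×ln(0.361) = -6070 J.
Q = ΔU + W = -6070 J.
Net over both steps: W = -6070 J, Q = 2760 J, ΔU = 8830 J.

2760 J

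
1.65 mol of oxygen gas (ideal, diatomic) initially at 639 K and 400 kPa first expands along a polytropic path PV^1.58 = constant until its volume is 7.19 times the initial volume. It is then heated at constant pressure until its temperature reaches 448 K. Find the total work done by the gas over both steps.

13700 J

V₁ = nRT₁/P₁ = 1.65×8.314×639/400 = 21.9 L.
Step 1 — Polytropic n=1.58: T₂ = T₁(V₁/V₂)^(n−1) = 639×(0.139)^0.58 = 204 K; P₂ = P₁(V₁/V₂)^n = 17.7 kPa.
W = (P₁V₁−P₂V₂)/(n−1) = (400×21.9−17.7×158)/0.58 = 10300 J.
ΔU = nCvΔT = 1.65×20.8×(204−639) = -14900 J.
Q = ΔU + W = -4640 J.
State after step 1: P = 17.7 kPa, V = 158 L, T = 204 K.
Step 2 — Isobaric: P stays 17.7 kPa; V/T = const ⇒ T₂ = 448 K, V₂ = 347 L.
W = PΔV = 17.7×(347−158) kPa·L = 3350 J.
ΔU = nCvΔT = 1.65×20.8×(448−204) = 8380 J.
Q = ΔU + W = nCpΔT = 11700 J.
Net over both steps: W = 13700 J, Q = 7100 J, ΔU = -6550 J.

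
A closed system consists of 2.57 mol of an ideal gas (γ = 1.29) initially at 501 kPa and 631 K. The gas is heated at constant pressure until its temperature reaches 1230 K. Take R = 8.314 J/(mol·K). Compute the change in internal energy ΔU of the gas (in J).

V₁ = nRT₁/P₁ = 2.57×8.314×631/501 = 26.9 L.
Isobaric: P stays 501 kPa; V/T = const ⇒ T₂ = 1230 K, V₂ = 52.5 L.
For an ideal gas ΔU = nCvΔT with Cv = R/(γ−1) = 28.7 J/(mol·K).
ΔU = 2.57×28.7×(1230−631) = 44100 J.

44100 J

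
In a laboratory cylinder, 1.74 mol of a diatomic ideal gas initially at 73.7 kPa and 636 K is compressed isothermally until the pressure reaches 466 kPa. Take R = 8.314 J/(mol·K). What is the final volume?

V₁ = nRT₁/P₁ = 1.74×8.314×636/73.7 = 125 L.
Isothermal: T stays 636 K; PV = const ⇒ V₂ = 19.7 L, P₂ = 466 kPa.

19.7 L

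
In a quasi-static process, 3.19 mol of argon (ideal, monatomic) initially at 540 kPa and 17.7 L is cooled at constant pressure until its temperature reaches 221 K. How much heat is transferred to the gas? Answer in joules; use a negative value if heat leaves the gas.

T₁ = P₁V₁/(nR) = 540×17.7/(3.19×8.314) = 360 K.
Isobaric: P stays 540 kPa; V/T = const ⇒ T₂ = 221 K, V₂ = 10.9 L.
W = PΔV = 540×(10.9−17.7) kPa·L = -3700 J.
ΔU = nCvΔT = 3.19×12.5×(221−360) = -5550 J.
Q = ΔU + W = nCpΔT = -9240 J.

-9240 J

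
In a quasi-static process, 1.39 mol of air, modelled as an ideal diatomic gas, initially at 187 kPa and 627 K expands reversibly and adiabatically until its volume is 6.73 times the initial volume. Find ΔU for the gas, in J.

-9670 J

V₁ = nRT₁/P₁ = 1.39×8.314×627/187 = 38.7 L.
Adiabatic: TV^(γ−1) = const ⇒ T₂ = 627×(0.149)^0.400 = 292 K; PV^γ = const ⇒ P₂ = 13.0 kPa.
For an ideal gas ΔU = nCvΔT with Cv = (5/2)R = 20.8 J/(mol·K).
ΔU = 1.39×20.8×(292−627) = -9670 J.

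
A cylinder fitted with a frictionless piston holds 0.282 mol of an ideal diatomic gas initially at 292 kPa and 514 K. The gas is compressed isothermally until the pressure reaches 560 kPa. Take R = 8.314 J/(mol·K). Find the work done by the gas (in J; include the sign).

-785 J

V₁ = nRT₁/P₁ = 0.282×8.314×514/292 = 4.13 L.
Isothermal: T stays 514 K; PV = const ⇒ V₂ = 2.15 L, P₂ = 560 kPa.
W = nRT ln(V₂/V₁) = 0.282×8.314×514×ln(0.521) = -785 J.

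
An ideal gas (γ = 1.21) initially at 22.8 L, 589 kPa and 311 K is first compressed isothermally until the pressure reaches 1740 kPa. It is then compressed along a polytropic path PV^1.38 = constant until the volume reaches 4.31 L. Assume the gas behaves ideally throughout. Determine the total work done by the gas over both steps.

n = P₁V₁/(RT₁) = 589×22.8/(8.314×311) = 5.19 mol.
Step 1 — Isothermal: T stays 311 K; PV = const ⇒ V₂ = 7.72 L, P₂ = 1740 kPa.
ΔU = 0 (ideal gas, T constant).
W = nRT ln(V₂/V₁) = 5.19×8.314×311×ln(0.339) = -14500 J.
Q = ΔU + W = -14500 J.
State after step 1: P = 1740 kPa, V = 7.72 L, T = 311 K.
Step 2 — Polytropic n=1.38: T₂ = T₁(V₁/V₂)^(n−1) = 311×(1.79)^0.38 = 388 K; P₂ = P₁(V₁/V₂)^n = 3890 kPa.
W = (P₁V₁−P₂V₂)/(n−1) = (1740×7.72−3890×4.31)/0.38 = -8760 J.
ΔU = nCvΔT = 5.19×39.6×(388−311) = 15800 J.
Q = ΔU + W = 7090 J.
Net over both steps: W = -23300 J, Q = -7460 J, ΔU = 15800 J.

-23300 J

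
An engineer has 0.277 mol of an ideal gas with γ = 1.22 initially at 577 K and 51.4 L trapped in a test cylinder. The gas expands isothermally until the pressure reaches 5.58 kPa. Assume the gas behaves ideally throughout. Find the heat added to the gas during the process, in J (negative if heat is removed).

2040 J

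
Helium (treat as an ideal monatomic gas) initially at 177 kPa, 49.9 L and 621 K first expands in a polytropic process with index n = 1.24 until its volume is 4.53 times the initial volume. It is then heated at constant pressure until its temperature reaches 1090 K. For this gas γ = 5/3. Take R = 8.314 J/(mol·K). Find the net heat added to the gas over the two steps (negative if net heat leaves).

30600 J

n = P₁V₁/(RT₁) = 177×49.9/(8.314×621) = 1.71 mol.
Step 1 — Polytropic n=1.24: T₂ = T₁(V₁/V₂)^(n−1) = 621×(0.221)^0.24 = 432 K; P₂ = P₁(V₁/V₂)^n = 27.2 kPa.
W = (P₁V₁−P₂V₂)/(n−1) = (177×49.9−27.2×226)/0.24 = 11200 J.
ΔU = nCvΔT = 1.71×12.5×(432−621) = -4030 J.
Q = ΔU + W = 7160 J.
State after step 1: P = 27.2 kPa, V = 226 L, T = 432 K.
Step 2 — Isobaric: P stays 27.2 kPa; V/T = const ⇒ T₂ = 1090 K, V₂ = 570 L.
W = PΔV = 27.2×(570−226) kPa·L = 9360 J.
ΔU = nCvΔT = 1.71×12.5×(1090−432) = 14000 J.
Q = ΔU + W = nCpΔT = 23400 J.
Net over both steps: W = 20500 J, Q = 30600 J, ΔU = 10000 J.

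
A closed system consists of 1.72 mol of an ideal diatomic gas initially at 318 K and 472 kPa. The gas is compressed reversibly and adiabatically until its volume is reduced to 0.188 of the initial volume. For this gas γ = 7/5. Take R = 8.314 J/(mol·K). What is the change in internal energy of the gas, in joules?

10800 J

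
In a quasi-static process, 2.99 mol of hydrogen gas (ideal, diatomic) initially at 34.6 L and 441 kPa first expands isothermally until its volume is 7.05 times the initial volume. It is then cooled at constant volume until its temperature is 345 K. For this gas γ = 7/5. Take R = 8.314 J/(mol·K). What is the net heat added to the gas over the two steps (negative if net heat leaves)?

13100 J

T₁ = P₁V₁/(nR) = 441×34.6/(2.99×8.314) = 614 K.
Step 1 — Isothermal: T stays 614 K; PV = const ⇒ V₂ = 244 L, P₂ = 62.6 kPa.
ΔU = 0 (ideal gas, T constant).
W = nRT ln(V₂/V₁) = 2.99×8.314×614×ln(7.05) = 29800 J.
Q = ΔU + W = 29800 J.
State after step 1: P = 62.6 kPa, V = 244 L, T = 614 K.
Step 2 — Isochoric: V stays 244 L; P/T = const ⇒ T₂ = 345 K, P₂ = 35.2 kPa.
W = 0 (no volume change).
ΔU = nCvΔT = 2.99×20.8×(345−614) = -16700 J.
Q = ΔU = -16700 J.
Net over both steps: W = 29800 J, Q = 13100 J, ΔU = -16700 J.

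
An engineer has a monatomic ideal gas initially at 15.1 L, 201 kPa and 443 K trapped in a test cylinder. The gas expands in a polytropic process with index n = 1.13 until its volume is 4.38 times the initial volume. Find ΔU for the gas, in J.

n = P₁V₁/(RT₁) = 201×15.1/(8.314×443) = 0.824 mol.
Polytropic n=1.13: T₂ = T₁(V₁/V₂)^(n−1) = 443×(0.228)^0.13 = 366 K; P₂ = P₁(V₁/V₂)^n = 37.9 kPa.
For an ideal gas ΔU = nCvΔT with Cv = (3/2)R = 12.5 J/(mol·K).
ΔU = 0.824×12.5×(366−443) = -795 J.

-795 J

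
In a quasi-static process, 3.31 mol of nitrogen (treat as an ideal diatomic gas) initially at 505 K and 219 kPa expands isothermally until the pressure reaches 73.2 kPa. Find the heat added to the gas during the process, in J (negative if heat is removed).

15200 J

V₁ = nRT₁/P₁ = 3.31×8.314×505/219 = 63.5 L.
Isothermal: T stays 505 K; PV = const ⇒ V₂ = 190 L, P₂ = 73.2 kPa.
ΔU = 0 (ideal gas, T constant).
W = nRT ln(V₂/V₁) = 3.31×8.314×505×ln(2.99) = 15200 J.
Q = ΔU + W = 15200 J.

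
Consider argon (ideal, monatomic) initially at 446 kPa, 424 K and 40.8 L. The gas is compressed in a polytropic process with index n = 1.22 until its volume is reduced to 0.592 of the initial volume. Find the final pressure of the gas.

Polytropic n=1.22: T₂ = T₁(V₁/V₂)^(n−1) = 424×(1.69)^0.22 = 476 K; P₂ = P₁(V₁/V₂)^n = 845 kPa.

845 kPa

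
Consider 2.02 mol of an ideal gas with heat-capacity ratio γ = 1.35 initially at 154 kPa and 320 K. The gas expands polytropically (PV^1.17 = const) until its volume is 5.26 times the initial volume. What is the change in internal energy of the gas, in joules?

-3780 J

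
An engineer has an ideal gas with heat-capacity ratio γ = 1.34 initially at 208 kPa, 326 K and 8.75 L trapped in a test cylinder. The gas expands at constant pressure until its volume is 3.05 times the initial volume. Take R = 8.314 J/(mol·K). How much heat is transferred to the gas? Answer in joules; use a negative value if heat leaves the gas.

n = P₁V₁/(RT₁) = 208×8.75/(8.314×326) = 0.671 mol.
Isobaric: P stays 208 kPa; V/T = const ⇒ T₂ = 994 K, V₂ = 26.7 L.
W = PΔV = 208×(26.7−8.75) kPa·L = 3730 J.
ΔU = nCvΔT = 0.671×24.5×(994−326) = 11000 J.
Q = ΔU + W = nCpΔT = 14700 J.

14700 J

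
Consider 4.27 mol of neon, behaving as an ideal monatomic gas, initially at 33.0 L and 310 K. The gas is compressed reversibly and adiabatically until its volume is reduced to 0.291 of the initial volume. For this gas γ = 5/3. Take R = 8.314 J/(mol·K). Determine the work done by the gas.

-21100 J

P₁ = nRT₁/V₁ = 4.27×8.314×310/33.0 = 333 kPa.
Adiabatic: TV^(γ−1) = const ⇒ T₂ = 310×(3.44)^0.667 = 706 K; PV^γ = const ⇒ P₂ = 2610 kPa.
ΔU = nCvΔT = 4.27×12.5×(706−310) = 21100 J.
Q = 0 for an adiabatic process, so W = −ΔU = -21100 J.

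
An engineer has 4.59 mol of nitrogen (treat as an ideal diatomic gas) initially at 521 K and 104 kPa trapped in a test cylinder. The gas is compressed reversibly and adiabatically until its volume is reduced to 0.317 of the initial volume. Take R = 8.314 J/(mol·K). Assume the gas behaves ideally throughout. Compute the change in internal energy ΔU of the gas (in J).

29000 J

V₁ = nRT₁/P₁ = 4.59×8.314×521/104 = 191 L.
Adiabatic: TV^(γ−1) = const ⇒ T₂ = 521×(3.15)^0.400 = 825 K; PV^γ = const ⇒ P₂ = 519 kPa.
For an ideal gas ΔU = nCvΔT with Cv = (5/2)R = 20.8 J/(mol·K).
ΔU = 4.59×20.8×(825−521) = 29000 J.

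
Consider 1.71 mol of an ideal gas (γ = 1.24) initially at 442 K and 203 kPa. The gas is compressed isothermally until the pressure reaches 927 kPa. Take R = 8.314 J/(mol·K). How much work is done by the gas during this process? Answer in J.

V₁ = nRT₁/P₁ = 1.71×8.314×442/203 = 31.0 L.
Isothermal: T stays 442 K; PV = const ⇒ V₂ = 6.78 L, P₂ = 927 kPa.
W = nRT ln(V₂/V₁) = 1.71×8.314×442×ln(0.219) = -9540 J.

-9540 J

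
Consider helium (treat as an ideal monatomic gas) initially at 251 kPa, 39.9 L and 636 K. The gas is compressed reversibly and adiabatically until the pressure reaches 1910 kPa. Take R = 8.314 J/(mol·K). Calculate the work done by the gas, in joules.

-18800 J

n = P₁V₁/(RT₁) = 251×39.9/(8.314×636) = 1.89 mol.
Adiabatic: T₂/T₁ = (P₂/P₁)^((γ−1)/γ) ⇒ T₂ = 636×(7.61)^0.400 = 1430 K; V₂ = 11.8 L.
ΔU = nCvΔT = 1.89×12.5×(1430−636) = 18800 J.
Q = 0 for an adiabatic process, so W = −ΔU = -18800 J.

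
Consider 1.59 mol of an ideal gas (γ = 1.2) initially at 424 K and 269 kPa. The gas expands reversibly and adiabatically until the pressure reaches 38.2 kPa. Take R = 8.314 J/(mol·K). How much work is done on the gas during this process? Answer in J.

-7780 J

V₁ = nRT₁/P₁ = 1.59×8.314×424/269 = 20.8 L.
Adiabatic: T₂/T₁ = (P₂/P₁)^((γ−1)/γ) ⇒ T₂ = 424×(0.142)^0.167 = 306 K; V₂ = 106 L.
ΔU = nCvΔT = 1.59×41.6×(306−424) = -7780 J.
Q = 0 for an adiabatic process, so W = −ΔU = 7780 J.
Work done on the gas = −W_by = -7780 J.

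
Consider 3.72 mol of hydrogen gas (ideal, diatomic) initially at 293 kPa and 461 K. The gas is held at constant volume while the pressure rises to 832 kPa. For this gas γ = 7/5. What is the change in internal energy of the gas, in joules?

65600 J

V₁ = nRT₁/P₁ = 3.72×8.314×461/293 = 48.7 L.
Isochoric: V stays 48.7 L; P/T = const ⇒ T₂ = 1310 K, P₂ = 832 kPa.
For an ideal gas ΔU = nCvΔT with Cv = (5/2)R = 20.8 J/(mol·K).
ΔU = 3.72×20.8×(1310−461) = 65600 J.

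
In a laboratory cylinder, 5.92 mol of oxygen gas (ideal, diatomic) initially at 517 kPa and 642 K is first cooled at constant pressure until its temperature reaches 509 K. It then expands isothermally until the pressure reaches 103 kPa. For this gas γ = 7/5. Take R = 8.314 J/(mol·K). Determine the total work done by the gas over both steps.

V₁ = nRT₁/P₁ = 5.92×8.314×642/517 = 61.1 L.
Step 1 — Isobaric: P stays 517 kPa; V/T = const ⇒ T₂ = 509 K, V₂ = 48.5 L.
W = PΔV = 517×(48.5−61.1) kPa·L = -6550 J.
ΔU = nCvΔT = 5.92×20.8×(509−642) = -16400 J.
Q = ΔU + W = nCpΔT = -22900 J.
State after step 1: P = 517 kPa, V = 48.5 L, T = 509 K.
Step 2 — Isothermal: T stays 509 K; PV = const ⇒ V₂ = 243 L, P₂ = 103 kPa.
ΔU = 0 (ideal gas, T constant).
W = nRT ln(V₂/V₁) = 5.92×8.314×509×ln(5.02) = 40400 J.
Q = ΔU + W = 40400 J.
Net over both steps: W = 33900 J, Q = 17500 J, ΔU = -16400 J.

33900 J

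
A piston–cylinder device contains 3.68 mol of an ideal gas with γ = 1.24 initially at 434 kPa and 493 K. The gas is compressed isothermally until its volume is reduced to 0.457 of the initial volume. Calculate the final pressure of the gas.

950 kPa

V₁ = nRT₁/P₁ = 3.68×8.314×493/434 = 34.8 L.
Isothermal: T stays 493 K; PV = const ⇒ V₂ = 15.9 L, P₂ = 950 kPa.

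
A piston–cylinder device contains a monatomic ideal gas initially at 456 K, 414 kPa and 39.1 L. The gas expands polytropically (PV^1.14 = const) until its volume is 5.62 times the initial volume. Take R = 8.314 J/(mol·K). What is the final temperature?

358 K

Polytropic n=1.14: T₂ = T₁(V₁/V₂)^(n−1) = 456×(0.178)^0.14 = 358 K; P₂ = P₁(V₁/V₂)^n = 57.8 kPa.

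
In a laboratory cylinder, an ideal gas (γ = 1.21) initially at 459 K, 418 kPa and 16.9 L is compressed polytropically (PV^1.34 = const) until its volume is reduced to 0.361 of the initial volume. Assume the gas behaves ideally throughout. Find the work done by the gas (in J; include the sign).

-8600 J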